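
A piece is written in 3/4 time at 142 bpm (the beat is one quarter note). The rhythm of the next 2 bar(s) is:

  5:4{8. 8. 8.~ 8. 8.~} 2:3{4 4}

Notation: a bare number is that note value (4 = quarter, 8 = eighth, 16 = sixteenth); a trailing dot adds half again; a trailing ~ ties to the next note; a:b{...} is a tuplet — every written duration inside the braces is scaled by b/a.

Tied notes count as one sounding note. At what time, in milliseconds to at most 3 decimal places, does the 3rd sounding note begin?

note 3 onset = 6/5b = 507.042ms

1. 0.0ms @ 0 + 253.521ms (3/5)
2. 253.521ms @ 3/5 + 253.521ms (3/5)
3. 507.042ms @ 6/5 + 507.042ms (6/5)
4. 1014.085ms @ 12/5 + 887.324ms (21/10)
5. 1901.408ms @ 9/2 + 633.803ms (3/2)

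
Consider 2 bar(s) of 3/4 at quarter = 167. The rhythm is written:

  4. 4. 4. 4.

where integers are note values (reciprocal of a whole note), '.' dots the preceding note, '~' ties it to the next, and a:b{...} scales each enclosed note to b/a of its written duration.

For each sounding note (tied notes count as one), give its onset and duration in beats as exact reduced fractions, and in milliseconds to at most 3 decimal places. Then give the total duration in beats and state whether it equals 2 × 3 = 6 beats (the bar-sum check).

1) 0.0ms=0b +538.922ms=3/2b
2) 538.922ms=3/2b +538.922ms=3/2b
3) 1077.844ms=3b +538.922ms=3/2b
4) 1616.766ms=9/2b +538.922ms=3/2b
Σ=6b of 6 (167bpm 3/4) — PASS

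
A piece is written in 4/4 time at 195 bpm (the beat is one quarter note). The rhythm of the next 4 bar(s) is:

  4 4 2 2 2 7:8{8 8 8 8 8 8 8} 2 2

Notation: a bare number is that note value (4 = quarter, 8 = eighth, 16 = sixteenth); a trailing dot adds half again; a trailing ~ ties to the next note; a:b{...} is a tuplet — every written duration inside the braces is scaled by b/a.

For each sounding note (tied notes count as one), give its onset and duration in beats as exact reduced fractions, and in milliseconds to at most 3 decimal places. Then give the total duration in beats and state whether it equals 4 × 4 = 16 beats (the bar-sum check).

1) 0.0ms=0b +307.692ms=1b
2) 307.692ms=1b +307.692ms=1b
3) 615.385ms=2b +615.385ms=2b
4) 1230.769ms=4b +615.385ms=2b
5) 1846.154ms=6b +615.385ms=2b
6) 2461.538ms=8b +175.824ms=4/7b
7) 2637.363ms=60/7b +175.824ms=4/7b
8) 2813.187ms=64/7b +175.824ms=4/7b
9) 2989.011ms=68/7b +175.824ms=4/7b
10) 3164.835ms=72/7b +175.824ms=4/7b
11) 3340.659ms=76/7b +175.824ms=4/7b
12) 3516.484ms=80/7b +175.824ms=4/7b
13) 3692.308ms=12b +615.385ms=2b
14) 4307.692ms=14b +615.385ms=2b
Σ=16b of 16 (195bpm 4/4) — PASS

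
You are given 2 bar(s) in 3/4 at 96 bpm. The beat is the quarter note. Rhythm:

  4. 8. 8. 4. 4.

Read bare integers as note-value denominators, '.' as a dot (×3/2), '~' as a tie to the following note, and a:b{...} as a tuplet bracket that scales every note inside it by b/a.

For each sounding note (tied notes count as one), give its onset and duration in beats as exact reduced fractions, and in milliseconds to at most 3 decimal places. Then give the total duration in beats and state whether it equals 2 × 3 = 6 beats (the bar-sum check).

1) 0.0ms=0b +937.5ms=3/2b
2) 937.5ms=3/2b +468.75ms=3/4b
3) 1406.25ms=9/4b +468.75ms=3/4b
4) 1875.0ms=3b +937.5ms=3/2b
5) 2812.5ms=9/2b +937.5ms=3/2b
Σ=6b of 6 (96bpm 3/4) — PASS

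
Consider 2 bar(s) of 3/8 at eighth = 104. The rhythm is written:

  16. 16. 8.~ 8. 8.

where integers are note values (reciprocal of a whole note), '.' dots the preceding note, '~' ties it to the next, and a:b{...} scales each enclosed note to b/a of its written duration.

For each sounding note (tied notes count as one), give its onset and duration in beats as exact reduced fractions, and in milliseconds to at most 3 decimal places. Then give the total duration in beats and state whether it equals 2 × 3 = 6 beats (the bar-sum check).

1) 0.0ms=0b +432.692ms=3/4b
2) 432.692ms=3/4b +432.692ms=3/4b
3) 865.385ms=3/2b +1730.769ms=3b
4) 2596.154ms=9/2b +865.385ms=3/2b
Σ=6b of 6 (104bpm 3/8) — PASS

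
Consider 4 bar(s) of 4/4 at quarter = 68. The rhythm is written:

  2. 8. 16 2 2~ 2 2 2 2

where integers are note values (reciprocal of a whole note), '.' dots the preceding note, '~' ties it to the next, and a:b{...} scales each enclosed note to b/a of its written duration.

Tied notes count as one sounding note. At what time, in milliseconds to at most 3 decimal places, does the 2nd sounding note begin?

1. 0.0ms @ 0 + 2647.059ms (3)
2. 2647.059ms @ 3 + 661.765ms (3/4)
3. 3308.824ms @ 15/4 + 220.588ms (1/4)
4. 3529.412ms @ 4 + 1764.706ms (2)
5. 5294.118ms @ 6 + 3529.412ms (4)
6. 8823.529ms @ 10 + 1764.706ms (2)
7. 10588.235ms @ 12 + 1764.706ms (2)
8. 12352.941ms @ 14 + 1764.706ms (2)

note 2 onset = 3b = 2647.059ms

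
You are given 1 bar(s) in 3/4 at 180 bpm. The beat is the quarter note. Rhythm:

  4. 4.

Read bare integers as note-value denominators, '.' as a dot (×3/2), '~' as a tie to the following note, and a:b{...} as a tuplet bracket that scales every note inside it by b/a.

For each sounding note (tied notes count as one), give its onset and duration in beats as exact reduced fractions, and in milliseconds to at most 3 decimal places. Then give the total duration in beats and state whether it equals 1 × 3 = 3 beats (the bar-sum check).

1) 0.0ms=0b +500.0ms=3/2b
2) 500.0ms=3/2b +500.0ms=3/2b
Σ=3b of 3 (180bpm 3/4) — PASS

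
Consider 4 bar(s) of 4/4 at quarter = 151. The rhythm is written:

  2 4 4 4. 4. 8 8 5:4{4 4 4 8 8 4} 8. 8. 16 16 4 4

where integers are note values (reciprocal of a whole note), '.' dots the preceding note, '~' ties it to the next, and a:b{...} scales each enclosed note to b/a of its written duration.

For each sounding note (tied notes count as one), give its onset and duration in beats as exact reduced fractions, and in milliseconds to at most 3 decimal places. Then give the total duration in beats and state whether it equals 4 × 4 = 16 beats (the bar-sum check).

1) 0.0ms=0b +794.702ms=2b
2) 794.702ms=2b +397.351ms=1b
3) 1192.053ms=3b +397.351ms=1b
4) 1589.404ms=4b +596.026ms=3/2b
5) 2185.43ms=11/2b +596.026ms=3/2b
6) 2781.457ms=7b +198.675ms=1/2b
7) 2980.132ms=15/2b +198.675ms=1/2b
8) 3178.808ms=8b +317.881ms=4/5b
9) 3496.689ms=44/5b +317.881ms=4/5b
10) 3814.57ms=48/5b +317.881ms=4/5b
11) 4132.45ms=52/5b +158.94ms=2/5b
12) 4291.391ms=54/5b +158.94ms=2/5b
13) 4450.331ms=56/5b +317.881ms=4/5b
14) 4768.212ms=12b +298.013ms=3/4b
15) 5066.225ms=51/4b +298.013ms=3/4b
16) 5364.238ms=27/2b +99.338ms=1/4b
17) 5463.576ms=55/4b +99.338ms=1/4b
18) 5562.914ms=14b +397.351ms=1b
19) 5960.265ms=15b +397.351ms=1b
Σ=16b of 16 (151bpm 4/4) — PASS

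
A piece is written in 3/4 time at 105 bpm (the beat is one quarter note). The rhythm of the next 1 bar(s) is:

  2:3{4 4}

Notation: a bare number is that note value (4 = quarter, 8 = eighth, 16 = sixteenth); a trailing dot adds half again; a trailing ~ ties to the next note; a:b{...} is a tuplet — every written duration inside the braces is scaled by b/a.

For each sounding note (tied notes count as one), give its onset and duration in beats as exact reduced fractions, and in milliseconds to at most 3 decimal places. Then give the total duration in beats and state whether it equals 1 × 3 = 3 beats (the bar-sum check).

1) 0.0ms=0b +857.143ms=3/2b
2) 857.143ms=3/2b +857.143ms=3/2b
Σ=3b of 3 (105bpm 3/4) — PASS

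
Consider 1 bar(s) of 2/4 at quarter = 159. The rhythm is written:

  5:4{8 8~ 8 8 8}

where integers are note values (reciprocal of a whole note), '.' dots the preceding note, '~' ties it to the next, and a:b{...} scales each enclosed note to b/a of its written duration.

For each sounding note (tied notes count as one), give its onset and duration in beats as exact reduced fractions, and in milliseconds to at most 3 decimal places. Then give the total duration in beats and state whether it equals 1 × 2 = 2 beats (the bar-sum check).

1) 0.0ms=0b +150.943ms=2/5b
2) 150.943ms=2/5b +301.887ms=4/5b
3) 452.83ms=6/5b +150.943ms=2/5b
4) 603.774ms=8/5b +150.943ms=2/5b
Σ=2b of 2 (159bpm 2/4) — PASS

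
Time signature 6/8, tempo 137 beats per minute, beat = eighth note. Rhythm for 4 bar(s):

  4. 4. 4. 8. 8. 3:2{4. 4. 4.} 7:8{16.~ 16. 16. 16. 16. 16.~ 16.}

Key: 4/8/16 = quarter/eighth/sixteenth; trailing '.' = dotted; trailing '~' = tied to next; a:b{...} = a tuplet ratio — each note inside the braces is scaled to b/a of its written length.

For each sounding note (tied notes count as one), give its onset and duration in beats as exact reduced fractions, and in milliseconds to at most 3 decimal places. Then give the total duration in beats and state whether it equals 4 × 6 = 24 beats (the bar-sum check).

1) 0.0ms=0b +1313.869ms=3b
2) 1313.869ms=3b +1313.869ms=3b
3) 2627.737ms=6b +1313.869ms=3b
4) 3941.606ms=9b +656.934ms=3/2b
5) 4598.54ms=21/2b +656.934ms=3/2b
6) 5255.474ms=12b +875.912ms=2b
7) 6131.387ms=14b +875.912ms=2b
8) 7007.299ms=16b +875.912ms=2b
9) 7883.212ms=18b +750.782ms=12/7b
10) 8633.994ms=138/7b +375.391ms=6/7b
11) 9009.385ms=144/7b +375.391ms=6/7b
12) 9384.776ms=150/7b +375.391ms=6/7b
13) 9760.167ms=156/7b +750.782ms=12/7b
Σ=24b of 24 (137bpm 6/8) — PASS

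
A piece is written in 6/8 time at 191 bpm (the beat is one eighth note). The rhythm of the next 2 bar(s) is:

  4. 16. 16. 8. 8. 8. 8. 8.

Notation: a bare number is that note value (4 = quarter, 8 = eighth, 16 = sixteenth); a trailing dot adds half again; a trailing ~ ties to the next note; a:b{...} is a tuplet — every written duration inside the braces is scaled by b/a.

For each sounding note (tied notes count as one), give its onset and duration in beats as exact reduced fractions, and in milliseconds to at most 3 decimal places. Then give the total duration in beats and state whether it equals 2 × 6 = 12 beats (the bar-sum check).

1) 0.0ms=0b +942.408ms=3b
2) 942.408ms=3b +235.602ms=3/4b
3) 1178.01ms=15/4b +235.602ms=3/4b
4) 1413.613ms=9/2b +471.204ms=3/2b
5) 1884.817ms=6b +471.204ms=3/2b
6) 2356.021ms=15/2b +471.204ms=3/2b
7) 2827.225ms=9b +471.204ms=3/2b
8) 3298.429ms=21/2b +471.204ms=3/2b
Σ=12b of 12 (191bpm 6/8) — PASS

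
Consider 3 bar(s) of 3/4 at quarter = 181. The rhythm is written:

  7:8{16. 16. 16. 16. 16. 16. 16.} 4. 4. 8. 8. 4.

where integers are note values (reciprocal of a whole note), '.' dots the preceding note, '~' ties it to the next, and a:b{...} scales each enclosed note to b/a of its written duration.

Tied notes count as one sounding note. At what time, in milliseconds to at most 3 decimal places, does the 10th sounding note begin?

1. 0.0ms @ 0 + 142.068ms (3/7)
2. 142.068ms @ 3/7 + 142.068ms (3/7)
3. 284.136ms @ 6/7 + 142.068ms (3/7)
4. 426.204ms @ 9/7 + 142.068ms (3/7)
5. 568.272ms @ 12/7 + 142.068ms (3/7)
6. 710.339ms @ 15/7 + 142.068ms (3/7)
7. 852.407ms @ 18/7 + 142.068ms (3/7)
8. 994.475ms @ 3 + 497.238ms (3/2)
9. 1491.713ms @ 9/2 + 497.238ms (3/2)
10. 1988.95ms @ 6 + 248.619ms (3/4)
11. 2237.569ms @ 27/4 + 248.619ms (3/4)
12. 2486.188ms @ 15/2 + 497.238ms (3/2)

note 10 onset = 6b = 1988.95ms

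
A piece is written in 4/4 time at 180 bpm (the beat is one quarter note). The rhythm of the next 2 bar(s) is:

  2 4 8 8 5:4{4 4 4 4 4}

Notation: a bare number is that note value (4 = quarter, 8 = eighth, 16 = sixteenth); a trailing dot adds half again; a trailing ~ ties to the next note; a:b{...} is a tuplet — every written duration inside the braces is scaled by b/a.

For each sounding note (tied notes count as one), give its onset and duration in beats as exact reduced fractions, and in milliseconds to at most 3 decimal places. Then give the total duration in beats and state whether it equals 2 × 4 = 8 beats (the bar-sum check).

1) 0.0ms=0b +666.667ms=2b
2) 666.667ms=2b +333.333ms=1b
3) 1000.0ms=3b +166.667ms=1/2b
4) 1166.667ms=7/2b +166.667ms=1/2b
5) 1333.333ms=4b +266.667ms=4/5b
6) 1600.0ms=24/5b +266.667ms=4/5b
7) 1866.667ms=28/5b +266.667ms=4/5b
8) 2133.333ms=32/5b +266.667ms=4/5b
9) 2400.0ms=36/5b +266.667ms=4/5b
Σ=8b of 8 (180bpm 4/4) — PASS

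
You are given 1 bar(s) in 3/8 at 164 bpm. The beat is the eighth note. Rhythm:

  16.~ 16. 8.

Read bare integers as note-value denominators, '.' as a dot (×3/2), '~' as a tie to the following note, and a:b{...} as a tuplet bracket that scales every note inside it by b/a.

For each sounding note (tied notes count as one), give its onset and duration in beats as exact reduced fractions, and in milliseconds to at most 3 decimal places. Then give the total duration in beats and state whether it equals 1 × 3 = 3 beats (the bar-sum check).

1) 0.0ms=0b +548.78ms=3/2b
2) 548.78ms=3/2b +548.78ms=3/2b
Σ=3b of 3 (164bpm 3/8) — PASS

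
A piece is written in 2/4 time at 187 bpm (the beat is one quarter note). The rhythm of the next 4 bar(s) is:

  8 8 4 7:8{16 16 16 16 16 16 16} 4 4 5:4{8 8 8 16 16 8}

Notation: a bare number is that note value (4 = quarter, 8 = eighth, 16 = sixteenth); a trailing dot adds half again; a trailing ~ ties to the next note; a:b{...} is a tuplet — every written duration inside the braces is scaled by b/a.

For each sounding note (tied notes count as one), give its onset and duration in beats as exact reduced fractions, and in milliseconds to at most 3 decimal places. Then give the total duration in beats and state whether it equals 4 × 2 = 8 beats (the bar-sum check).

1) 0.0ms=0b +160.428ms=1/2b
2) 160.428ms=1/2b +160.428ms=1/2b
3) 320.856ms=1b +320.856ms=1b
4) 641.711ms=2b +91.673ms=2/7b
5) 733.384ms=16/7b +91.673ms=2/7b
6) 825.057ms=18/7b +91.673ms=2/7b
7) 916.73ms=20/7b +91.673ms=2/7b
8) 1008.403ms=22/7b +91.673ms=2/7b
9) 1100.076ms=24/7b +91.673ms=2/7b
10) 1191.749ms=26/7b +91.673ms=2/7b
11) 1283.422ms=4b +320.856ms=1b
12) 1604.278ms=5b +320.856ms=1b
13) 1925.134ms=6b +128.342ms=2/5b
14) 2053.476ms=32/5b +128.342ms=2/5b
15) 2181.818ms=34/5b +128.342ms=2/5b
16) 2310.16ms=36/5b +64.171ms=1/5b
17) 2374.332ms=37/5b +64.171ms=1/5b
18) 2438.503ms=38/5b +128.342ms=2/5b
Σ=8b of 8 (187bpm 2/4) — PASS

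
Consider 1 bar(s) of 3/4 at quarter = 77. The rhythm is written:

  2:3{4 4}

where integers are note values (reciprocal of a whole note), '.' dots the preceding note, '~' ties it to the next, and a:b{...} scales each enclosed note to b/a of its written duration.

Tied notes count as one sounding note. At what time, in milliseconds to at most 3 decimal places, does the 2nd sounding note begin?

1. 0.0ms @ 0 + 1168.831ms (3/2)
2. 1168.831ms @ 3/2 + 1168.831ms (3/2)

note 2 onset = 3/2b = 1168.831ms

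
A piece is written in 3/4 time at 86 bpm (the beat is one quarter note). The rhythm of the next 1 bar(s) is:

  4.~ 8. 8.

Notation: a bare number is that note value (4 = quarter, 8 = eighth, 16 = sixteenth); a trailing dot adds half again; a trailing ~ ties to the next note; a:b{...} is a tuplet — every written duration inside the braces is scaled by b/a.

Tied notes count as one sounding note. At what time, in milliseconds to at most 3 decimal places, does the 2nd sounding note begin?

1. 0.0ms @ 0 + 1569.767ms (9/4)
2. 1569.767ms @ 9/4 + 523.256ms (3/4)

note 2 onset = 9/4b = 1569.767ms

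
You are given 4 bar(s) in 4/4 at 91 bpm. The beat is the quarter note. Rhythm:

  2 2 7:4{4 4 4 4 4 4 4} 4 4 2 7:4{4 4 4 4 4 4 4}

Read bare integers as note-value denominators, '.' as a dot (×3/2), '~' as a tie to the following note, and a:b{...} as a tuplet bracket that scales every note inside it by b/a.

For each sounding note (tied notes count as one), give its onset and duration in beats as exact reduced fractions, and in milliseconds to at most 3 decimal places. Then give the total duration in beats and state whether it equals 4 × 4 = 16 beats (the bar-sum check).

1) 0.0ms=0b +1318.681ms=2b
2) 1318.681ms=2b +1318.681ms=2b
3) 2637.363ms=4b +376.766ms=4/7b
4) 3014.129ms=32/7b +376.766ms=4/7b
5) 3390.895ms=36/7b +376.766ms=4/7b
6) 3767.661ms=40/7b +376.766ms=4/7b
7) 4144.427ms=44/7b +376.766ms=4/7b
8) 4521.193ms=48/7b +376.766ms=4/7b
9) 4897.959ms=52/7b +376.766ms=4/7b
10) 5274.725ms=8b +659.341ms=1b
11) 5934.066ms=9b +659.341ms=1b
12) 6593.407ms=10b +1318.681ms=2b
13) 7912.088ms=12b +376.766ms=4/7b
14) 8288.854ms=88/7b +376.766ms=4/7b
15) 8665.62ms=92/7b +376.766ms=4/7b
16) 9042.386ms=96/7b +376.766ms=4/7b
17) 9419.152ms=100/7b +376.766ms=4/7b
18) 9795.918ms=104/7b +376.766ms=4/7b
19) 10172.684ms=108/7b +376.766ms=4/7b
Σ=16b of 16 (91bpm 4/4) — PASS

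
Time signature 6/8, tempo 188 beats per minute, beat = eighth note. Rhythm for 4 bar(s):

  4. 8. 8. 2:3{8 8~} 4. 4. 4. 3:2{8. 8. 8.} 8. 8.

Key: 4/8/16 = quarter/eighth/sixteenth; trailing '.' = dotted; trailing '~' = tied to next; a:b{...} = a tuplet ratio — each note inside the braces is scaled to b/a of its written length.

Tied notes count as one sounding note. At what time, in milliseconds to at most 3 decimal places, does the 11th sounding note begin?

1. 0.0ms @ 0 + 957.447ms (3)
2. 957.447ms @ 3 + 478.723ms (3/2)
3. 1436.17ms @ 9/2 + 478.723ms (3/2)
4. 1914.894ms @ 6 + 478.723ms (3/2)
5. 2393.617ms @ 15/2 + 1436.17ms (9/2)
6. 3829.787ms @ 12 + 957.447ms (3)
7. 4787.234ms @ 15 + 957.447ms (3)
8. 5744.681ms @ 18 + 319.149ms (1)
9. 6063.83ms @ 19 + 319.149ms (1)
10. 6382.979ms @ 20 + 319.149ms (1)
11. 6702.128ms @ 21 + 478.723ms (3/2)
12. 7180.851ms @ 45/2 + 478.723ms (3/2)

note 11 onset = 21b = 6702.128ms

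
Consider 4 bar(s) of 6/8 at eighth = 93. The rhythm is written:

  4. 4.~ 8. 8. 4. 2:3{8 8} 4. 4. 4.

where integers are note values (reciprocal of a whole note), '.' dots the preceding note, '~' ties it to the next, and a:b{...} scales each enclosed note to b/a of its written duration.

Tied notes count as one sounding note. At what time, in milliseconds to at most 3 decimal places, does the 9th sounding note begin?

note 9 onset = 21b = 13548.387ms

1. 0.0ms @ 0 + 1935.484ms (3)
2. 1935.484ms @ 3 + 2903.226ms (9/2)
3. 4838.71ms @ 15/2 + 967.742ms (3/2)
4. 5806.452ms @ 9 + 1935.484ms (3)
5. 7741.935ms @ 12 + 967.742ms (3/2)
6. 8709.677ms @ 27/2 + 967.742ms (3/2)
7. 9677.419ms @ 15 + 1935.484ms (3)
8. 11612.903ms @ 18 + 1935.484ms (3)
9. 13548.387ms @ 21 + 1935.484ms (3)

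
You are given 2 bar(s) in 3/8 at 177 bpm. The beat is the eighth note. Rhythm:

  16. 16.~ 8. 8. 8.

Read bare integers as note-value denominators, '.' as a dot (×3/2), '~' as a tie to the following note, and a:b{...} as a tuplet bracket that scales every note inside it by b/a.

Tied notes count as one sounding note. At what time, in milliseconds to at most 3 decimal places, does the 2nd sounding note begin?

1. 0.0ms @ 0 + 254.237ms (3/4)
2. 254.237ms @ 3/4 + 762.712ms (9/4)
3. 1016.949ms @ 3 + 508.475ms (3/2)
4. 1525.424ms @ 9/2 + 508.475ms (3/2)

note 2 onset = 3/4b = 254.237ms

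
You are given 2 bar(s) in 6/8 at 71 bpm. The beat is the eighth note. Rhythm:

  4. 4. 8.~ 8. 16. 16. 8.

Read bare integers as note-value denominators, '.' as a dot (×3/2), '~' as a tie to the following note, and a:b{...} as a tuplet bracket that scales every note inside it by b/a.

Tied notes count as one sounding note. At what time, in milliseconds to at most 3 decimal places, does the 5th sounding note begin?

note 5 onset = 39/4b = 8239.437ms

1. 0.0ms @ 0 + 2535.211ms (3)
2. 2535.211ms @ 3 + 2535.211ms (3)
3. 5070.423ms @ 6 + 2535.211ms (3)
4. 7605.634ms @ 9 + 633.803ms (3/4)
5. 8239.437ms @ 39/4 + 633.803ms (3/4)
6. 8873.239ms @ 21/2 + 1267.606ms (3/2)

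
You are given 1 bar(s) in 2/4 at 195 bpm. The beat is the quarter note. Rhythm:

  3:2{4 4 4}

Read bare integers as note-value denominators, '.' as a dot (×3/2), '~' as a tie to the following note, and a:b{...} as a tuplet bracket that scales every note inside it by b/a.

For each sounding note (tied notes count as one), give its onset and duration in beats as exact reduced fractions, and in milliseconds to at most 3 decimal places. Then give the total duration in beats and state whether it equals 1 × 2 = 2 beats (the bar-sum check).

1) 0.0ms=0b +205.128ms=2/3b
2) 205.128ms=2/3b +205.128ms=2/3b
3) 410.256ms=4/3b +205.128ms=2/3b
Σ=2b of 2 (195bpm 2/4) — PASS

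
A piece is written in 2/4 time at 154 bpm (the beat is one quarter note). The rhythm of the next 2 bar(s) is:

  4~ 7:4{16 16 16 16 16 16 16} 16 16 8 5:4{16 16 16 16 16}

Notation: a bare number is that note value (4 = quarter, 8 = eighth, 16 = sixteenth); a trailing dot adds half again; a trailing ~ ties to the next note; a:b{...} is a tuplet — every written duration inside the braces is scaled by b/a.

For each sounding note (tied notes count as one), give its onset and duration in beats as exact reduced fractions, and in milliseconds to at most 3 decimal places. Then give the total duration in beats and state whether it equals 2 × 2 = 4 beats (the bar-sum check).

1) 0.0ms=0b +445.269ms=8/7b
2) 445.269ms=8/7b +55.659ms=1/7b
3) 500.928ms=9/7b +55.659ms=1/7b
4) 556.586ms=10/7b +55.659ms=1/7b
5) 612.245ms=11/7b +55.659ms=1/7b
6) 667.904ms=12/7b +55.659ms=1/7b
7) 723.562ms=13/7b +55.659ms=1/7b
8) 779.221ms=2b +97.403ms=1/4b
9) 876.623ms=9/4b +97.403ms=1/4b
10) 974.026ms=5/2b +194.805ms=1/2b
11) 1168.831ms=3b +77.922ms=1/5b
12) 1246.753ms=16/5b +77.922ms=1/5b
13) 1324.675ms=17/5b +77.922ms=1/5b
14) 1402.597ms=18/5b +77.922ms=1/5b
15) 1480.519ms=19/5b +77.922ms=1/5b
Σ=4b of 4 (154bpm 2/4) — PASS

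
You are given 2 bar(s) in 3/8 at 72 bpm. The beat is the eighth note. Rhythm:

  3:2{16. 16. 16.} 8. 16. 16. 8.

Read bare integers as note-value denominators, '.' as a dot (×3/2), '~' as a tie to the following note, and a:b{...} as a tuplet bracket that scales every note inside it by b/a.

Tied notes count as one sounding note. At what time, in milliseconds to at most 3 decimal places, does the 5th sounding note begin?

1. 0.0ms @ 0 + 416.667ms (1/2)
2. 416.667ms @ 1/2 + 416.667ms (1/2)
3. 833.333ms @ 1 + 416.667ms (1/2)
4. 1250.0ms @ 3/2 + 1250.0ms (3/2)
5. 2500.0ms @ 3 + 625.0ms (3/4)
6. 3125.0ms @ 15/4 + 625.0ms (3/4)
7. 3750.0ms @ 9/2 + 1250.0ms (3/2)

note 5 onset = 3b = 2500.0ms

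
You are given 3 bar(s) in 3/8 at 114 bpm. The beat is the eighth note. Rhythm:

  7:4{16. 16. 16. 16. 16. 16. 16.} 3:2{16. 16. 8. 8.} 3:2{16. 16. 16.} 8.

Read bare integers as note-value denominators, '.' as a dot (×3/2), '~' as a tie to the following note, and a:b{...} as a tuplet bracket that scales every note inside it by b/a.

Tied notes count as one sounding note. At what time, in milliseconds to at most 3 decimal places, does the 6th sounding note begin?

1. 0.0ms @ 0 + 225.564ms (3/7)
2. 225.564ms @ 3/7 + 225.564ms (3/7)
3. 451.128ms @ 6/7 + 225.564ms (3/7)
4. 676.692ms @ 9/7 + 225.564ms (3/7)
5. 902.256ms @ 12/7 + 225.564ms (3/7)
6. 1127.82ms @ 15/7 + 225.564ms (3/7)
7. 1353.383ms @ 18/7 + 225.564ms (3/7)
8. 1578.947ms @ 3 + 263.158ms (1/2)
9. 1842.105ms @ 7/2 + 263.158ms (1/2)
10. 2105.263ms @ 4 + 526.316ms (1)
11. 2631.579ms @ 5 + 526.316ms (1)
12. 3157.895ms @ 6 + 263.158ms (1/2)
13. 3421.053ms @ 13/2 + 263.158ms (1/2)
14. 3684.211ms @ 7 + 263.158ms (1/2)
15. 3947.368ms @ 15/2 + 789.474ms (3/2)

note 6 onset = 15/7b = 1127.82ms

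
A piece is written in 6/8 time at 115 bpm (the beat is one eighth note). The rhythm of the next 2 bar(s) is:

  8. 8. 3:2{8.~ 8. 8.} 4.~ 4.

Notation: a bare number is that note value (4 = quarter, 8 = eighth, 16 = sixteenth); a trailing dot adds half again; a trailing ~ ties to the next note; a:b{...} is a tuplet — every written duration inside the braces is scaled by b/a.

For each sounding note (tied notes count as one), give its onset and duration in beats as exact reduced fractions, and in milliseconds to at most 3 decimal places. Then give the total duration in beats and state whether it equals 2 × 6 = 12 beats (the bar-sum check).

1) 0.0ms=0b +782.609ms=3/2b
2) 782.609ms=3/2b +782.609ms=3/2b
3) 1565.217ms=3b +1043.478ms=2b
4) 2608.696ms=5b +521.739ms=1b
5) 3130.435ms=6b +3130.435ms=6b
Σ=12b of 12 (115bpm 6/8) — PASS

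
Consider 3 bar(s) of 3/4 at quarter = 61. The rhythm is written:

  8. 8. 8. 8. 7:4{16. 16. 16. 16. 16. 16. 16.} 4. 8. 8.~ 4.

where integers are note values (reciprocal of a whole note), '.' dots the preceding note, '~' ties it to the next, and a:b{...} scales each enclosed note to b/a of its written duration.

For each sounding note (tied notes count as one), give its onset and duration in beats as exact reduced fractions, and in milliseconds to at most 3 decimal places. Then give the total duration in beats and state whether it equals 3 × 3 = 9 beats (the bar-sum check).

1) 0.0ms=0b +737.705ms=3/4b
2) 737.705ms=3/4b +737.705ms=3/4b
3) 1475.41ms=3/2b +737.705ms=3/4b
4) 2213.115ms=9/4b +737.705ms=3/4b
5) 2950.82ms=3b +210.773ms=3/14b
6) 3161.593ms=45/14b +210.773ms=3/14b
7) 3372.365ms=24/7b +210.773ms=3/14b
8) 3583.138ms=51/14b +210.773ms=3/14b
9) 3793.911ms=27/7b +210.773ms=3/14b
10) 4004.684ms=57/14b +210.773ms=3/14b
11) 4215.457ms=30/7b +210.773ms=3/14b
12) 4426.23ms=9/2b +1475.41ms=3/2b
13) 5901.639ms=6b +737.705ms=3/4b
14) 6639.344ms=27/4b +2213.115ms=9/4b
Σ=9b of 9 (61bpm 3/4) — PASS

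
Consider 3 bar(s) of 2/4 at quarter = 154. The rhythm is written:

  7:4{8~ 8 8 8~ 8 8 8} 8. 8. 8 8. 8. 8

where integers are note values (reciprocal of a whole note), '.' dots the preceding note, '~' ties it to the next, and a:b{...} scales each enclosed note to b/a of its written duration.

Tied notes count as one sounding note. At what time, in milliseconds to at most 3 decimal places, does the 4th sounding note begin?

note 4 onset = 10/7b = 556.586ms

1. 0.0ms @ 0 + 222.635ms (4/7)
2. 222.635ms @ 4/7 + 111.317ms (2/7)
3. 333.952ms @ 6/7 + 222.635ms (4/7)
4. 556.586ms @ 10/7 + 111.317ms (2/7)
5. 667.904ms @ 12/7 + 111.317ms (2/7)
6. 779.221ms @ 2 + 292.208ms (3/4)
7. 1071.429ms @ 11/4 + 292.208ms (3/4)
8. 1363.636ms @ 7/2 + 194.805ms (1/2)
9. 1558.442ms @ 4 + 292.208ms (3/4)
10. 1850.649ms @ 19/4 + 292.208ms (3/4)
11. 2142.857ms @ 11/2 + 194.805ms (1/2)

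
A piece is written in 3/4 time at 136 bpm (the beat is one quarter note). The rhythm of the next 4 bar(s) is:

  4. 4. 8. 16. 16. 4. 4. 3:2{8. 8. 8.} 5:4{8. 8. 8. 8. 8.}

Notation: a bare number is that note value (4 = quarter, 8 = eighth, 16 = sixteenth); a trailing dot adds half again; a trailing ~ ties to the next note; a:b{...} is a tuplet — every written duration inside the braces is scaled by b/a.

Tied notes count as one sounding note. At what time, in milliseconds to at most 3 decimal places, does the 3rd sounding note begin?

1. 0.0ms @ 0 + 661.765ms (3/2)
2. 661.765ms @ 3/2 + 661.765ms (3/2)
3. 1323.529ms @ 3 + 330.882ms (3/4)
4. 1654.412ms @ 15/4 + 165.441ms (3/8)
5. 1819.853ms @ 33/8 + 165.441ms (3/8)
6. 1985.294ms @ 9/2 + 661.765ms (3/2)
7. 2647.059ms @ 6 + 661.765ms (3/2)
8. 3308.824ms @ 15/2 + 220.588ms (1/2)
9. 3529.412ms @ 8 + 220.588ms (1/2)
10. 3750.0ms @ 17/2 + 220.588ms (1/2)
11. 3970.588ms @ 9 + 264.706ms (3/5)
12. 4235.294ms @ 48/5 + 264.706ms (3/5)
13. 4500.0ms @ 51/5 + 264.706ms (3/5)
14. 4764.706ms @ 54/5 + 264.706ms (3/5)
15. 5029.412ms @ 57/5 + 264.706ms (3/5)

note 3 onset = 3b = 1323.529ms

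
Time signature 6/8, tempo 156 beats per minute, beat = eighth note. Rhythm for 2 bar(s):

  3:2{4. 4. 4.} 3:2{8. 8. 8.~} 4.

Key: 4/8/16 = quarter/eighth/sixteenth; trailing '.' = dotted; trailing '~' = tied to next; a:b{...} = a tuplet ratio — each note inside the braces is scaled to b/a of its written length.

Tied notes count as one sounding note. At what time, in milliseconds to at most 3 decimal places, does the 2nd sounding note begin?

1. 0.0ms @ 0 + 769.231ms (2)
2. 769.231ms @ 2 + 769.231ms (2)
3. 1538.462ms @ 4 + 769.231ms (2)
4. 2307.692ms @ 6 + 384.615ms (1)
5. 2692.308ms @ 7 + 384.615ms (1)
6. 3076.923ms @ 8 + 1538.462ms (4)

note 2 onset = 2b = 769.231ms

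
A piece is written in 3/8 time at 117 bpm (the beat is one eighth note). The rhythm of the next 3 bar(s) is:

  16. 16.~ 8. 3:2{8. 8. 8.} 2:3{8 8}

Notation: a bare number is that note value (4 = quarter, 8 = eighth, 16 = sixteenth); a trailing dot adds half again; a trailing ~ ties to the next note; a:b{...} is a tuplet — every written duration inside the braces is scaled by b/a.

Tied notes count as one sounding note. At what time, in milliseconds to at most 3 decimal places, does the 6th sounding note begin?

1. 0.0ms @ 0 + 384.615ms (3/4)
2. 384.615ms @ 3/4 + 1153.846ms (9/4)
3. 1538.462ms @ 3 + 512.821ms (1)
4. 2051.282ms @ 4 + 512.821ms (1)
5. 2564.103ms @ 5 + 512.821ms (1)
6. 3076.923ms @ 6 + 769.231ms (3/2)
7. 3846.154ms @ 15/2 + 769.231ms (3/2)

note 6 onset = 6b = 3076.923ms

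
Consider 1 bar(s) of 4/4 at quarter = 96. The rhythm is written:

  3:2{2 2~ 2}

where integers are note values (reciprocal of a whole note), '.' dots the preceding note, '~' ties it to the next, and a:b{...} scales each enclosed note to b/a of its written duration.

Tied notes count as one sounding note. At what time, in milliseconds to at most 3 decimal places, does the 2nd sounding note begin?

note 2 onset = 4/3b = 833.333ms

1. 0.0ms @ 0 + 833.333ms (4/3)
2. 833.333ms @ 4/3 + 1666.667ms (8/3)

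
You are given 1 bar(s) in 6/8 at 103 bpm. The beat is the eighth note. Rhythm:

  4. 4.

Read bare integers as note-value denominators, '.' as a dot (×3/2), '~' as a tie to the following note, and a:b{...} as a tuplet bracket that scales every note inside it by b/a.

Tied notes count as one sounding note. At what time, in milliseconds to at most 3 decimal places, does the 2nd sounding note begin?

1. 0.0ms @ 0 + 1747.573ms (3)
2. 1747.573ms @ 3 + 1747.573ms (3)

note 2 onset = 3b = 1747.573ms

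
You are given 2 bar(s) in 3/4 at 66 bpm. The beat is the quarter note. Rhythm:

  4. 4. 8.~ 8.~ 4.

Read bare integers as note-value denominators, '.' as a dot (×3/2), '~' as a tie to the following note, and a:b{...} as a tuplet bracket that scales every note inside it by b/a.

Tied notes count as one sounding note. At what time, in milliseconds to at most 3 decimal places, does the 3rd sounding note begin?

note 3 onset = 3b = 2727.273ms

1. 0.0ms @ 0 + 1363.636ms (3/2)
2. 1363.636ms @ 3/2 + 1363.636ms (3/2)
3. 2727.273ms @ 3 + 2727.273ms (3)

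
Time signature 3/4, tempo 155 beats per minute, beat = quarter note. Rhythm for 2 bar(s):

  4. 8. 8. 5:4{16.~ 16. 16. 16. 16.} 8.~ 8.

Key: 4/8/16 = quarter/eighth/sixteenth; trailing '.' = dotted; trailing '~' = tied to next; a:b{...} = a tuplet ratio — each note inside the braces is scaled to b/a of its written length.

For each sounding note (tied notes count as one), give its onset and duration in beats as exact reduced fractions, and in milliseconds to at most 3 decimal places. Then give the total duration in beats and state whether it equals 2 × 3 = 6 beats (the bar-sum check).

1) 0.0ms=0b +580.645ms=3/2b
2) 580.645ms=3/2b +290.323ms=3/4b
3) 870.968ms=9/4b +290.323ms=3/4b
4) 1161.29ms=3b +232.258ms=3/5b
5) 1393.548ms=18/5b +116.129ms=3/10b
6) 1509.677ms=39/10b +116.129ms=3/10b
7) 1625.806ms=21/5b +116.129ms=3/10b
8) 1741.935ms=9/2b +580.645ms=3/2b
Σ=6b of 6 (155bpm 3/4) — PASS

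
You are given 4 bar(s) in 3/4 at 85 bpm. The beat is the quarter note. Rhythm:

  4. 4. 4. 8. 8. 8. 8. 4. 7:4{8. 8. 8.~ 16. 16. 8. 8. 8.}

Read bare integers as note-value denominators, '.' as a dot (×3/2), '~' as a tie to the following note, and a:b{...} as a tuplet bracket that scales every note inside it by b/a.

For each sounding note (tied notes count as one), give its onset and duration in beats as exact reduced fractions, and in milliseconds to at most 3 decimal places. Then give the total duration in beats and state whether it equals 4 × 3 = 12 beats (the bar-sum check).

1) 0.0ms=0b +1058.824ms=3/2b
2) 1058.824ms=3/2b +1058.824ms=3/2b
3) 2117.647ms=3b +1058.824ms=3/2b
4) 3176.471ms=9/2b +529.412ms=3/4b
5) 3705.882ms=21/4b +529.412ms=3/4b
6) 4235.294ms=6b +529.412ms=3/4b
7) 4764.706ms=27/4b +529.412ms=3/4b
8) 5294.118ms=15/2b +1058.824ms=3/2b
9) 6352.941ms=9b +302.521ms=3/7b
10) 6655.462ms=66/7b +302.521ms=3/7b
11) 6957.983ms=69/7b +453.782ms=9/14b
12) 7411.765ms=21/2b +151.261ms=3/14b
13) 7563.025ms=75/7b +302.521ms=3/7b
14) 7865.546ms=78/7b +302.521ms=3/7b
15) 8168.067ms=81/7b +302.521ms=3/7b
Σ=12b of 12 (85bpm 3/4) — PASS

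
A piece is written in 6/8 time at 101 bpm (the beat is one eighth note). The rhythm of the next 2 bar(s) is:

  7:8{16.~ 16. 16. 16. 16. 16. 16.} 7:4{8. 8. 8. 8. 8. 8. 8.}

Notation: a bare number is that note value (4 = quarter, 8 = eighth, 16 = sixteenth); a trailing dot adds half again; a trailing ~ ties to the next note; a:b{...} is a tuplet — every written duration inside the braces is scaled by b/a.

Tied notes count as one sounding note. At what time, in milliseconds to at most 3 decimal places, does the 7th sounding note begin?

1. 0.0ms @ 0 + 1018.388ms (12/7)
2. 1018.388ms @ 12/7 + 509.194ms (6/7)
3. 1527.581ms @ 18/7 + 509.194ms (6/7)
4. 2036.775ms @ 24/7 + 509.194ms (6/7)
5. 2545.969ms @ 30/7 + 509.194ms (6/7)
6. 3055.163ms @ 36/7 + 509.194ms (6/7)
7. 3564.356ms @ 6 + 509.194ms (6/7)
8. 4073.55ms @ 48/7 + 509.194ms (6/7)
9. 4582.744ms @ 54/7 + 509.194ms (6/7)
10. 5091.938ms @ 60/7 + 509.194ms (6/7)
11. 5601.132ms @ 66/7 + 509.194ms (6/7)
12. 6110.325ms @ 72/7 + 509.194ms (6/7)
13. 6619.519ms @ 78/7 + 509.194ms (6/7)

note 7 onset = 6b = 3564.356ms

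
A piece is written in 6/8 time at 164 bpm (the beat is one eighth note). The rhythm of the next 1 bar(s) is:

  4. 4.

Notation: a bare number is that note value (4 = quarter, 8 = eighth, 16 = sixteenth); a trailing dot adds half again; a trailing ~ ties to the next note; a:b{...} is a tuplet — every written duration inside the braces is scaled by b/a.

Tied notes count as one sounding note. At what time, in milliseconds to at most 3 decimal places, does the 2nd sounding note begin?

1. 0.0ms @ 0 + 1097.561ms (3)
2. 1097.561ms @ 3 + 1097.561ms (3)

note 2 onset = 3b = 1097.561ms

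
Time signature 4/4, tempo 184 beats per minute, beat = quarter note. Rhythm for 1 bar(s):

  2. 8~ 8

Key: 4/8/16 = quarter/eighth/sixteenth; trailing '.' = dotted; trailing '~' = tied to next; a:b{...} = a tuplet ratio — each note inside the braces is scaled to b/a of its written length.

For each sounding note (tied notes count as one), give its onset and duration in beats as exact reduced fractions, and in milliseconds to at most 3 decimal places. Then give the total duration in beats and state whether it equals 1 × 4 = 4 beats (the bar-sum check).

1) 0.0ms=0b +978.261ms=3b
2) 978.261ms=3b +326.087ms=1b
Σ=4b of 4 (184bpm 4/4) — PASS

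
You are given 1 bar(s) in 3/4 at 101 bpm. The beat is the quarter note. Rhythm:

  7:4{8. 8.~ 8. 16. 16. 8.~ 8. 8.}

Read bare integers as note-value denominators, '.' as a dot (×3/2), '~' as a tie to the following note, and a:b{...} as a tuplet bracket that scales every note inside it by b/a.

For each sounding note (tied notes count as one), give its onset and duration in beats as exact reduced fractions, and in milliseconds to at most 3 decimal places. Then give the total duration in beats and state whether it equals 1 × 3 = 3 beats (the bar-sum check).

1) 0.0ms=0b +254.597ms=3/7b
2) 254.597ms=3/7b +509.194ms=6/7b
3) 763.791ms=9/7b +127.298ms=3/14b
4) 891.089ms=3/2b +127.298ms=3/14b
5) 1018.388ms=12/7b +509.194ms=6/7b
6) 1527.581ms=18/7b +254.597ms=3/7b
Σ=3b of 3 (101bpm 3/4) — PASS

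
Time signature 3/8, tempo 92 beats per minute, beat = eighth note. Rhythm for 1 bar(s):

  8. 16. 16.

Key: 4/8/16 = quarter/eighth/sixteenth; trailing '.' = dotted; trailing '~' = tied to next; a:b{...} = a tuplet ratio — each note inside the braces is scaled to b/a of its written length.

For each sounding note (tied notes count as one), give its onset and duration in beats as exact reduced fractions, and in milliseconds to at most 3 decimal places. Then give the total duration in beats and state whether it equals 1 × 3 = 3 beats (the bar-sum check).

1) 0.0ms=0b +978.261ms=3/2b
2) 978.261ms=3/2b +489.13ms=3/4b
3) 1467.391ms=9/4b +489.13ms=3/4b
Σ=3b of 3 (92bpm 3/8) — PASS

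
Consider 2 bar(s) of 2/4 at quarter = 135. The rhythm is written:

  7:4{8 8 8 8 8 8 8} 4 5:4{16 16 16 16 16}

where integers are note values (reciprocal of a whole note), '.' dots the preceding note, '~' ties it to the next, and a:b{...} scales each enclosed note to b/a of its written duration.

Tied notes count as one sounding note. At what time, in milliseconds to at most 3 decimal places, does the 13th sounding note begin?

note 13 onset = 19/5b = 1688.889ms

1. 0.0ms @ 0 + 126.984ms (2/7)
2. 126.984ms @ 2/7 + 126.984ms (2/7)
3. 253.968ms @ 4/7 + 126.984ms (2/7)
4. 380.952ms @ 6/7 + 126.984ms (2/7)
5. 507.937ms @ 8/7 + 126.984ms (2/7)
6. 634.921ms @ 10/7 + 126.984ms (2/7)
7. 761.905ms @ 12/7 + 126.984ms (2/7)
8. 888.889ms @ 2 + 444.444ms (1)
9. 1333.333ms @ 3 + 88.889ms (1/5)
10. 1422.222ms @ 16/5 + 88.889ms (1/5)
11. 1511.111ms @ 17/5 + 88.889ms (1/5)
12. 1600.0ms @ 18/5 + 88.889ms (1/5)
13. 1688.889ms @ 19/5 + 88.889ms (1/5)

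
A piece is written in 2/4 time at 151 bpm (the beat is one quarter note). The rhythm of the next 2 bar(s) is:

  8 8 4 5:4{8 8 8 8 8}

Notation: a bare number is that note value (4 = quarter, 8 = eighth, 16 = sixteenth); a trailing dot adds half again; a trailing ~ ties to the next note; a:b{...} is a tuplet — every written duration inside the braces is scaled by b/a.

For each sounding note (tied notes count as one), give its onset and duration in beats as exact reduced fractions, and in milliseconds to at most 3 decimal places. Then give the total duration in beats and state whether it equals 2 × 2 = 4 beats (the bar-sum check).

1) 0.0ms=0b +198.675ms=1/2b
2) 198.675ms=1/2b +198.675ms=1/2b
3) 397.351ms=1b +397.351ms=1b
4) 794.702ms=2b +158.94ms=2/5b
5) 953.642ms=12/5b +158.94ms=2/5b
6) 1112.583ms=14/5b +158.94ms=2/5b
7) 1271.523ms=16/5b +158.94ms=2/5b
8) 1430.464ms=18/5b +158.94ms=2/5b
Σ=4b of 4 (151bpm 2/4) — PASS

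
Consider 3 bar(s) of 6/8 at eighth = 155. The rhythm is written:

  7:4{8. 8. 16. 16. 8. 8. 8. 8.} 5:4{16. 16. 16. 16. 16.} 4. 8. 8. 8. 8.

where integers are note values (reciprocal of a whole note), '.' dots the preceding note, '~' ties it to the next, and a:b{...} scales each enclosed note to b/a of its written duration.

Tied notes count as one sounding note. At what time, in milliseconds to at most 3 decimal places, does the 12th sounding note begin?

note 12 onset = 39/5b = 3019.355ms

1. 0.0ms @ 0 + 331.797ms (6/7)
2. 331.797ms @ 6/7 + 331.797ms (6/7)
3. 663.594ms @ 12/7 + 165.899ms (3/7)
4. 829.493ms @ 15/7 + 165.899ms (3/7)
5. 995.392ms @ 18/7 + 331.797ms (6/7)
6. 1327.189ms @ 24/7 + 331.797ms (6/7)
7. 1658.986ms @ 30/7 + 331.797ms (6/7)
8. 1990.783ms @ 36/7 + 331.797ms (6/7)
9. 2322.581ms @ 6 + 232.258ms (3/5)
10. 2554.839ms @ 33/5 + 232.258ms (3/5)
11. 2787.097ms @ 36/5 + 232.258ms (3/5)
12. 3019.355ms @ 39/5 + 232.258ms (3/5)
13. 3251.613ms @ 42/5 + 232.258ms (3/5)
14. 3483.871ms @ 9 + 1161.29ms (3)
15. 4645.161ms @ 12 + 580.645ms (3/2)
16. 5225.806ms @ 27/2 + 580.645ms (3/2)
17. 5806.452ms @ 15 + 580.645ms (3/2)
18. 6387.097ms @ 33/2 + 580.645ms (3/2)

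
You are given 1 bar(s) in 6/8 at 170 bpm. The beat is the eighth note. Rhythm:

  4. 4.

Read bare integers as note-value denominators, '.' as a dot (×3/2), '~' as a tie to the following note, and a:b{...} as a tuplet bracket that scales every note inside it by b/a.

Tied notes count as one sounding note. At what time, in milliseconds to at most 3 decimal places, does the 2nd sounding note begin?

note 2 onset = 3b = 1058.824ms

1. 0.0ms @ 0 + 1058.824ms (3)
2. 1058.824ms @ 3 + 1058.824ms (3)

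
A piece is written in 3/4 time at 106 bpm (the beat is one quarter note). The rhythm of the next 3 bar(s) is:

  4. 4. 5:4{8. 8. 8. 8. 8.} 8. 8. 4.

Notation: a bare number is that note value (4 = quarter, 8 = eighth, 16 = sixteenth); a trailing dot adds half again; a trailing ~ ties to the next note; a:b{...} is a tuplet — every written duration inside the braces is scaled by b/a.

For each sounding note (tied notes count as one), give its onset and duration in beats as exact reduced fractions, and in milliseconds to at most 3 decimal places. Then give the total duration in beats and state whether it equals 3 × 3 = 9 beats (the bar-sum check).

1) 0.0ms=0b +849.057ms=3/2b
2) 849.057ms=3/2b +849.057ms=3/2b
3) 1698.113ms=3b +339.623ms=3/5b
4) 2037.736ms=18/5b +339.623ms=3/5b
5) 2377.358ms=21/5b +339.623ms=3/5b
6) 2716.981ms=24/5b +339.623ms=3/5b
7) 3056.604ms=27/5b +339.623ms=3/5b
8) 3396.226ms=6b +424.528ms=3/4b
9) 3820.755ms=27/4b +424.528ms=3/4b
10) 4245.283ms=15/2b +849.057ms=3/2b
Σ=9b of 9 (106bpm 3/4) — PASS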